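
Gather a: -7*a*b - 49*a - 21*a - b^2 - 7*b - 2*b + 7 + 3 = a*(-7*b - 70) - b^2 - 9*b + 10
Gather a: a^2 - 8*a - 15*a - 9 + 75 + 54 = a^2 - 23*a + 120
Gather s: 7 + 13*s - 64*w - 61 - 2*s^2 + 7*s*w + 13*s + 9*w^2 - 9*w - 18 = -2*s^2 + s*(7*w + 26) + 9*w^2 - 73*w - 72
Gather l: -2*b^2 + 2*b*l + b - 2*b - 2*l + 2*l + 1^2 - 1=-2*b^2 + 2*b*l - b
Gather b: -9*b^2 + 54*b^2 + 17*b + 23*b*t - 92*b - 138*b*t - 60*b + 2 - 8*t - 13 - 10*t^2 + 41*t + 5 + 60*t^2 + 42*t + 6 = 45*b^2 + b*(-115*t - 135) + 50*t^2 + 75*t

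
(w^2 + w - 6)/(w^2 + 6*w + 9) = (w - 2)/(w + 3)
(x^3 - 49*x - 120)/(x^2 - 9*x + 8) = (x^2 + 8*x + 15)/(x - 1)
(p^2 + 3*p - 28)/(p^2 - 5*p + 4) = (p + 7)/(p - 1)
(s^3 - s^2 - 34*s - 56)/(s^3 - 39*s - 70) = (s + 4)/(s + 5)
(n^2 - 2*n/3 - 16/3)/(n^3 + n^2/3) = (3*n^2 - 2*n - 16)/(n^2*(3*n + 1))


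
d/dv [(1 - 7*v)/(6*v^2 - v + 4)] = (-42*v^2 + 7*v + (7*v - 1)*(12*v - 1) - 28)/(6*v^2 - v + 4)^2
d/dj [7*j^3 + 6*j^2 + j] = 21*j^2 + 12*j + 1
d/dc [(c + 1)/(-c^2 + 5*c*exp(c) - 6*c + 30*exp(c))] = (-c^2 + 5*c*exp(c) - 6*c - (c + 1)*(5*c*exp(c) - 2*c + 35*exp(c) - 6) + 30*exp(c))/(c^2 - 5*c*exp(c) + 6*c - 30*exp(c))^2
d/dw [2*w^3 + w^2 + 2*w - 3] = 6*w^2 + 2*w + 2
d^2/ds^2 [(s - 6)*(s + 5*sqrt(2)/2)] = 2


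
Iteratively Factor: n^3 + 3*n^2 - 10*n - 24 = (n + 4)*(n^2 - n - 6) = (n - 3)*(n + 4)*(n + 2)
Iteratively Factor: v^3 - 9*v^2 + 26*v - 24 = (v - 3)*(v^2 - 6*v + 8) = (v - 3)*(v - 2)*(v - 4)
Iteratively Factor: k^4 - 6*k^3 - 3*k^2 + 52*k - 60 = (k - 2)*(k^3 - 4*k^2 - 11*k + 30) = (k - 2)*(k + 3)*(k^2 - 7*k + 10) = (k - 5)*(k - 2)*(k + 3)*(k - 2)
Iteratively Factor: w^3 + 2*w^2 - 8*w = (w)*(w^2 + 2*w - 8) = w*(w - 2)*(w + 4)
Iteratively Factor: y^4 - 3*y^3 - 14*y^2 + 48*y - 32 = (y - 1)*(y^3 - 2*y^2 - 16*y + 32) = (y - 4)*(y - 1)*(y^2 + 2*y - 8) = (y - 4)*(y - 2)*(y - 1)*(y + 4)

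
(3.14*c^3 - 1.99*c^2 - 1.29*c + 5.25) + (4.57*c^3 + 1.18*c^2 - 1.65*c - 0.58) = 7.71*c^3 - 0.81*c^2 - 2.94*c + 4.67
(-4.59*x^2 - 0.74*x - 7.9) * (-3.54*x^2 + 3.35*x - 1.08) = 16.2486*x^4 - 12.7569*x^3 + 30.4442*x^2 - 25.6658*x + 8.532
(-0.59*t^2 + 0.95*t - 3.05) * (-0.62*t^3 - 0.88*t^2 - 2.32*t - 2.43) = 0.3658*t^5 - 0.0698*t^4 + 2.4238*t^3 + 1.9137*t^2 + 4.7675*t + 7.4115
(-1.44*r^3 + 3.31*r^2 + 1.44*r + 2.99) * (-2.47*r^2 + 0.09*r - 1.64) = 3.5568*r^5 - 8.3053*r^4 - 0.8973*r^3 - 12.6841*r^2 - 2.0925*r - 4.9036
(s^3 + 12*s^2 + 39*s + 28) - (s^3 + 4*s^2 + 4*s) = 8*s^2 + 35*s + 28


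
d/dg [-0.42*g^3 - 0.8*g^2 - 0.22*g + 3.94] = -1.26*g^2 - 1.6*g - 0.22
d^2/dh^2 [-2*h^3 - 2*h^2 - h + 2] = -12*h - 4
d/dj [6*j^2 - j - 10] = 12*j - 1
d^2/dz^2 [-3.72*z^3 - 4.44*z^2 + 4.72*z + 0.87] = -22.32*z - 8.88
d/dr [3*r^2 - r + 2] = 6*r - 1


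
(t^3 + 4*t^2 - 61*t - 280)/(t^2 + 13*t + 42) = (t^2 - 3*t - 40)/(t + 6)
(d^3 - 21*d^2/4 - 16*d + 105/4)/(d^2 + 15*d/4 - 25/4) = (d^2 - 4*d - 21)/(d + 5)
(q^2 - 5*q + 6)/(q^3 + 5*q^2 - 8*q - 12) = (q - 3)/(q^2 + 7*q + 6)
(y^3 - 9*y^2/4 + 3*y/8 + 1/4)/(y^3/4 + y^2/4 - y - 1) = (4*y^2 - y - 1/2)/(y^2 + 3*y + 2)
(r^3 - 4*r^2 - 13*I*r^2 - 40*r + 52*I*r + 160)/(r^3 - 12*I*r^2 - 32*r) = (r^2 - r*(4 + 5*I) + 20*I)/(r*(r - 4*I))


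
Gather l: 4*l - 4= 4*l - 4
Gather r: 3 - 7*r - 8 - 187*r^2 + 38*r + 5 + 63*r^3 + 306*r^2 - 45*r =63*r^3 + 119*r^2 - 14*r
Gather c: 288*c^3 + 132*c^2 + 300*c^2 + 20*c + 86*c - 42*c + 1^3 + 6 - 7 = 288*c^3 + 432*c^2 + 64*c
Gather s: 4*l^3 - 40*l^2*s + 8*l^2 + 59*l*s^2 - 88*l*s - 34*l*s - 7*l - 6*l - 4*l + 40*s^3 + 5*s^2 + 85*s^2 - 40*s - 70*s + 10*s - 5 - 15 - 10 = 4*l^3 + 8*l^2 - 17*l + 40*s^3 + s^2*(59*l + 90) + s*(-40*l^2 - 122*l - 100) - 30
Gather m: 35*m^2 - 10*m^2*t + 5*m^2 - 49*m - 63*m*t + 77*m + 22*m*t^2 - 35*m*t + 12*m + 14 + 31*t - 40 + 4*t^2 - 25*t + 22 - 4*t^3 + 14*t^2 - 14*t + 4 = m^2*(40 - 10*t) + m*(22*t^2 - 98*t + 40) - 4*t^3 + 18*t^2 - 8*t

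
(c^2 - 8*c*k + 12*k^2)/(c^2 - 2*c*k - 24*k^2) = (c - 2*k)/(c + 4*k)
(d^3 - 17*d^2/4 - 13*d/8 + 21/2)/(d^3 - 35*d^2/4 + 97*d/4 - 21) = (d + 3/2)/(d - 3)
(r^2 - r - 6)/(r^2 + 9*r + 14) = (r - 3)/(r + 7)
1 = 1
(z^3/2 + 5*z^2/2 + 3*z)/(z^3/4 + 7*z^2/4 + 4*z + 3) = 2*z/(z + 2)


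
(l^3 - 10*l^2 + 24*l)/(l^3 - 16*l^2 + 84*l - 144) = l/(l - 6)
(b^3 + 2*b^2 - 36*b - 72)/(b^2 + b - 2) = (b^2 - 36)/(b - 1)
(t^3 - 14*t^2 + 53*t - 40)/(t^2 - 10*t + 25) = (t^2 - 9*t + 8)/(t - 5)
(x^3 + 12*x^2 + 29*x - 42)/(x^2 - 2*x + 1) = (x^2 + 13*x + 42)/(x - 1)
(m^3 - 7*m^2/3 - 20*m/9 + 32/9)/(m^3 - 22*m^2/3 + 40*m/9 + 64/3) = (m - 1)/(m - 6)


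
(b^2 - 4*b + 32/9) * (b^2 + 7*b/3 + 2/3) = b^4 - 5*b^3/3 - 46*b^2/9 + 152*b/27 + 64/27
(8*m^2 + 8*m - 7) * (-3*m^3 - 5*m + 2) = -24*m^5 - 24*m^4 - 19*m^3 - 24*m^2 + 51*m - 14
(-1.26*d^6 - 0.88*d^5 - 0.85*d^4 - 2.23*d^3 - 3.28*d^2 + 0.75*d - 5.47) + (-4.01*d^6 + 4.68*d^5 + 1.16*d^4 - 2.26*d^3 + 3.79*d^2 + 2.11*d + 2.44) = -5.27*d^6 + 3.8*d^5 + 0.31*d^4 - 4.49*d^3 + 0.51*d^2 + 2.86*d - 3.03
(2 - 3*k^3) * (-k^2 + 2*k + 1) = 3*k^5 - 6*k^4 - 3*k^3 - 2*k^2 + 4*k + 2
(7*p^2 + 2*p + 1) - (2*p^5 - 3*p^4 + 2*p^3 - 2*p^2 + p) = -2*p^5 + 3*p^4 - 2*p^3 + 9*p^2 + p + 1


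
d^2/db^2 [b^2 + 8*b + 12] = 2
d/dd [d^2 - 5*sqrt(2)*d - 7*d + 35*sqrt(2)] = 2*d - 5*sqrt(2) - 7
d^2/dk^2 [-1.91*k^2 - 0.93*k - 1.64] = -3.82000000000000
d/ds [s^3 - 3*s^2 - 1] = 3*s*(s - 2)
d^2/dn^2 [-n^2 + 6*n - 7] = -2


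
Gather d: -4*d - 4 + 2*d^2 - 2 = 2*d^2 - 4*d - 6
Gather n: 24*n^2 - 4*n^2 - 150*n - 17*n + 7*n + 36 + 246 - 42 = 20*n^2 - 160*n + 240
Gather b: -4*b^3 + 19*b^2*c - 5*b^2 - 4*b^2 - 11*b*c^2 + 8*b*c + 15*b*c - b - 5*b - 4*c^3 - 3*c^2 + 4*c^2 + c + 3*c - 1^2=-4*b^3 + b^2*(19*c - 9) + b*(-11*c^2 + 23*c - 6) - 4*c^3 + c^2 + 4*c - 1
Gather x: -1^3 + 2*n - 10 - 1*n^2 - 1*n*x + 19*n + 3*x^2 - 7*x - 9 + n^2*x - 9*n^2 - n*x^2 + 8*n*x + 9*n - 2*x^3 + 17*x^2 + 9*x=-10*n^2 + 30*n - 2*x^3 + x^2*(20 - n) + x*(n^2 + 7*n + 2) - 20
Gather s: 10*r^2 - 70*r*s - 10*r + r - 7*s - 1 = 10*r^2 - 9*r + s*(-70*r - 7) - 1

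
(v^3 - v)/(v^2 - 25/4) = 4*v*(v^2 - 1)/(4*v^2 - 25)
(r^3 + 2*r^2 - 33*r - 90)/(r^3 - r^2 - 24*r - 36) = (r + 5)/(r + 2)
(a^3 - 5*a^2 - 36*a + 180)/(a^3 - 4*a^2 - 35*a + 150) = (a - 6)/(a - 5)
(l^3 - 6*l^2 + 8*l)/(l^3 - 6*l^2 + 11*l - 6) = l*(l - 4)/(l^2 - 4*l + 3)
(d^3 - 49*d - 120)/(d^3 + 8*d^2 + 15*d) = (d - 8)/d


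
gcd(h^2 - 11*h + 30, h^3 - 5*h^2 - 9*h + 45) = h - 5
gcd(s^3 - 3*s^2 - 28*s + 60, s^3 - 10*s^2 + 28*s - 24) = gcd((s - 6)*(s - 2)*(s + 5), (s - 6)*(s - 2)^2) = s^2 - 8*s + 12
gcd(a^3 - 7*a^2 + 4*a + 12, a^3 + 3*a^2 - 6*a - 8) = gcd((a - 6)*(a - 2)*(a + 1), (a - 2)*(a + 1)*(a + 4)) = a^2 - a - 2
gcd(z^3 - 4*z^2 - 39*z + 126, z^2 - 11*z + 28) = z - 7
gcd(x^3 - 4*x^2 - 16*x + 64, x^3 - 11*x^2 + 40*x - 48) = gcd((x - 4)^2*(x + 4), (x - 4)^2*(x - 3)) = x^2 - 8*x + 16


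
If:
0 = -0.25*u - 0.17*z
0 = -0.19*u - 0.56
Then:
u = -2.95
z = 4.33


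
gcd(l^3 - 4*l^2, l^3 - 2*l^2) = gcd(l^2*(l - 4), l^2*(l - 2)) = l^2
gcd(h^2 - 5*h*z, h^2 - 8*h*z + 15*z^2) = -h + 5*z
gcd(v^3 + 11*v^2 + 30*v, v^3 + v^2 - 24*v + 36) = v + 6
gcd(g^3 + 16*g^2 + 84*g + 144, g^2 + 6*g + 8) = g + 4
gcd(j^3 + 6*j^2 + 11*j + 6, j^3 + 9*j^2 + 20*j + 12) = j^2 + 3*j + 2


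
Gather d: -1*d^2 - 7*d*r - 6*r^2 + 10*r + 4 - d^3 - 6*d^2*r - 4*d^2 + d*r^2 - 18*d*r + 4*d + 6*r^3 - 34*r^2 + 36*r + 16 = -d^3 + d^2*(-6*r - 5) + d*(r^2 - 25*r + 4) + 6*r^3 - 40*r^2 + 46*r + 20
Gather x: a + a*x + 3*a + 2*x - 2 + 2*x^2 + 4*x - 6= 4*a + 2*x^2 + x*(a + 6) - 8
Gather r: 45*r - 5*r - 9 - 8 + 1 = 40*r - 16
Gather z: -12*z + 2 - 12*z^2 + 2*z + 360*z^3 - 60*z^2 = 360*z^3 - 72*z^2 - 10*z + 2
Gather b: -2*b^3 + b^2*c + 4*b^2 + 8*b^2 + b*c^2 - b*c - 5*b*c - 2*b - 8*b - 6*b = -2*b^3 + b^2*(c + 12) + b*(c^2 - 6*c - 16)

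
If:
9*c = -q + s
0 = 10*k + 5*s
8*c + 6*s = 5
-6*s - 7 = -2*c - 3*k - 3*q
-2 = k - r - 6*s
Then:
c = -43/76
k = -181/228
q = 1523/228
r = -1897/228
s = 181/114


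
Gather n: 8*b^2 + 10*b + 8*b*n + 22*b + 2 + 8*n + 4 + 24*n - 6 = 8*b^2 + 32*b + n*(8*b + 32)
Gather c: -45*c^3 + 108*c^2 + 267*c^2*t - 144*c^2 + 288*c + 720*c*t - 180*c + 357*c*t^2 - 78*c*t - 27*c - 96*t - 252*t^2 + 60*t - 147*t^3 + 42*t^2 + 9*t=-45*c^3 + c^2*(267*t - 36) + c*(357*t^2 + 642*t + 81) - 147*t^3 - 210*t^2 - 27*t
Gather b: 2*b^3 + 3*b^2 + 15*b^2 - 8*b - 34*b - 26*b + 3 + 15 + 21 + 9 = 2*b^3 + 18*b^2 - 68*b + 48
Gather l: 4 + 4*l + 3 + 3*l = 7*l + 7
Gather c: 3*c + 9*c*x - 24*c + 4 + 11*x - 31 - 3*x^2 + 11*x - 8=c*(9*x - 21) - 3*x^2 + 22*x - 35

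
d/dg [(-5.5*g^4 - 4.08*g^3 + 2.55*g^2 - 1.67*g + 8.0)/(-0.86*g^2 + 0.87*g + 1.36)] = (9.46*g^5 - 10.8462*g^4 - 37.0192*g^3 - 15.8641*g^2 + 20.696*g - 9.2312)/(0.7396*g^4 - 1.4964*g^3 - 1.5823*g^2 + 2.3664*g + 1.8496)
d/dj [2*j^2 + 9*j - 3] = 4*j + 9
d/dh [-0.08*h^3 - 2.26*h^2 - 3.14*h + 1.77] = -0.24*h^2 - 4.52*h - 3.14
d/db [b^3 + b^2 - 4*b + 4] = 3*b^2 + 2*b - 4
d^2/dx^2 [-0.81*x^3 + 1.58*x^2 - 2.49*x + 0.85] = 3.16 - 4.86*x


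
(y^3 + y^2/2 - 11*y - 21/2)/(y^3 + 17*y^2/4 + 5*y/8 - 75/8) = 4*(2*y^2 - 5*y - 7)/(8*y^2 + 10*y - 25)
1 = 1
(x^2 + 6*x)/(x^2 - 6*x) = (x + 6)/(x - 6)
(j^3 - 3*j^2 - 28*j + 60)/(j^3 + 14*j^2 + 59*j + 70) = (j^2 - 8*j + 12)/(j^2 + 9*j + 14)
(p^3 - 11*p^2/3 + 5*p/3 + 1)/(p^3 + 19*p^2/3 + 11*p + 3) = (p^2 - 4*p + 3)/(p^2 + 6*p + 9)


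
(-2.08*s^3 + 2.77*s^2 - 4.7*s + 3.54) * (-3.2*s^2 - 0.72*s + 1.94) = 6.656*s^5 - 7.3664*s^4 + 9.0104*s^3 - 2.5702*s^2 - 11.6668*s + 6.8676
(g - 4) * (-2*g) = -2*g^2 + 8*g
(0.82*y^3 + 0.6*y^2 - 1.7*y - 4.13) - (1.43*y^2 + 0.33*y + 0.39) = 0.82*y^3 - 0.83*y^2 - 2.03*y - 4.52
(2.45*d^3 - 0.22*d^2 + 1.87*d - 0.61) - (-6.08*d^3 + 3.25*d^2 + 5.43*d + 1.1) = 8.53*d^3 - 3.47*d^2 - 3.56*d - 1.71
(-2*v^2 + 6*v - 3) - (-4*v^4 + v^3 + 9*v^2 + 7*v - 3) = 4*v^4 - v^3 - 11*v^2 - v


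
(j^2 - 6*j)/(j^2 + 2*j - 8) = j*(j - 6)/(j^2 + 2*j - 8)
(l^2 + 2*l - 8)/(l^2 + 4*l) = (l - 2)/l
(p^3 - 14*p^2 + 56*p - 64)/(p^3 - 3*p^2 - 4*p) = (p^2 - 10*p + 16)/(p*(p + 1))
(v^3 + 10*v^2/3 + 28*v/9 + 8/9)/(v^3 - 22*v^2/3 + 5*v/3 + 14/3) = (3*v^2 + 8*v + 4)/(3*(v^2 - 8*v + 7))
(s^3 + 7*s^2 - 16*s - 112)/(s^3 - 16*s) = (s + 7)/s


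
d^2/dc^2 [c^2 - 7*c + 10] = 2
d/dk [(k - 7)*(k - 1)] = 2*k - 8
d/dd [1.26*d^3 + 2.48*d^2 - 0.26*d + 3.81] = 3.78*d^2 + 4.96*d - 0.26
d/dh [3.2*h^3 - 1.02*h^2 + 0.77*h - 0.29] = 9.6*h^2 - 2.04*h + 0.77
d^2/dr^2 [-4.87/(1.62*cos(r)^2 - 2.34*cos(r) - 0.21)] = (-51.123312*(1 - cos(r)^2)^2 + 55.383588*cos(r)^3 - 58.854924*cos(r)^2 - 108.374058*cos(r) + 107.769204)/(-1.62*cos(r)^2 + 2.34*cos(r) + 0.21)^3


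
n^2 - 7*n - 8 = (n - 8)*(n + 1)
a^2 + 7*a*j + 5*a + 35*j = (a + 5)*(a + 7*j)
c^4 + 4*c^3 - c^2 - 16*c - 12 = (c - 2)*(c + 1)*(c + 2)*(c + 3)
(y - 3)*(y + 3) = y^2 - 9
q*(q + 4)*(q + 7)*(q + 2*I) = q^4 + 11*q^3 + 2*I*q^3 + 28*q^2 + 22*I*q^2 + 56*I*q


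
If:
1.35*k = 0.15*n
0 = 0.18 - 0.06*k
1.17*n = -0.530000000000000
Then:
No Solution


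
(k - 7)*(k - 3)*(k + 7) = k^3 - 3*k^2 - 49*k + 147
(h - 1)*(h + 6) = h^2 + 5*h - 6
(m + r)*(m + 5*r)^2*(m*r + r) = m^4*r + 11*m^3*r^2 + m^3*r + 35*m^2*r^3 + 11*m^2*r^2 + 25*m*r^4 + 35*m*r^3 + 25*r^4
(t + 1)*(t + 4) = t^2 + 5*t + 4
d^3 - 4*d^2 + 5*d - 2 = (d - 2)*(d - 1)^2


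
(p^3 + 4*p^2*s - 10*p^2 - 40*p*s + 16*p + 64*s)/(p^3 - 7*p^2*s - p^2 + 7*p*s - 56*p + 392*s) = (p^2 + 4*p*s - 2*p - 8*s)/(p^2 - 7*p*s + 7*p - 49*s)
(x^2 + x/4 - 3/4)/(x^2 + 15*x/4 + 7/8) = 2*(4*x^2 + x - 3)/(8*x^2 + 30*x + 7)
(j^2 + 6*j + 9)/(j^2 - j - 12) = (j + 3)/(j - 4)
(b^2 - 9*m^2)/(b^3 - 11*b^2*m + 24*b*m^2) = (b + 3*m)/(b*(b - 8*m))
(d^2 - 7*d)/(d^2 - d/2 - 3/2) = 2*d*(7 - d)/(-2*d^2 + d + 3)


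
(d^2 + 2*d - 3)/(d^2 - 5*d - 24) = (d - 1)/(d - 8)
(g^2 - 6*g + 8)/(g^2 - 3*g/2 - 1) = 2*(g - 4)/(2*g + 1)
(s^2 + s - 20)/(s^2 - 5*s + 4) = (s + 5)/(s - 1)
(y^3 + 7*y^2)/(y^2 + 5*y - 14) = y^2/(y - 2)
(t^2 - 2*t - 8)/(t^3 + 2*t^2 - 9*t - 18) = (t - 4)/(t^2 - 9)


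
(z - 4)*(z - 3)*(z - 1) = z^3 - 8*z^2 + 19*z - 12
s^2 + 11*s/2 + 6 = (s + 3/2)*(s + 4)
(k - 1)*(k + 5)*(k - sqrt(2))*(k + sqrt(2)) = k^4 + 4*k^3 - 7*k^2 - 8*k + 10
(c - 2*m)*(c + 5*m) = c^2 + 3*c*m - 10*m^2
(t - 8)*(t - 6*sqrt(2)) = t^2 - 6*sqrt(2)*t - 8*t + 48*sqrt(2)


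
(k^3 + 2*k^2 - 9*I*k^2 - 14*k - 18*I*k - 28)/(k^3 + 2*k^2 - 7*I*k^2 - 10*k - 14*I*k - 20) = (k - 7*I)/(k - 5*I)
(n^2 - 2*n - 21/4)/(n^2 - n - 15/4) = (2*n - 7)/(2*n - 5)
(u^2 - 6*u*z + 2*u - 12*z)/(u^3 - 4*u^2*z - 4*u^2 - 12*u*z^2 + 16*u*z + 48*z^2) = (u + 2)/(u^2 + 2*u*z - 4*u - 8*z)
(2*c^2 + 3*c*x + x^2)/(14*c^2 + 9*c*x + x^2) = (c + x)/(7*c + x)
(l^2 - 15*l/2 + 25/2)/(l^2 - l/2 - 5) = (l - 5)/(l + 2)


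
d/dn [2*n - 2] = 2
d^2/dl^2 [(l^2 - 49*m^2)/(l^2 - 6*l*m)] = 6*m*(2*l^3 - 49*l^2*m + 294*l*m^2 - 588*m^3)/(l^3*(l^3 - 18*l^2*m + 108*l*m^2 - 216*m^3))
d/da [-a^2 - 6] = -2*a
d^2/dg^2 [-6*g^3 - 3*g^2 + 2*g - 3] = -36*g - 6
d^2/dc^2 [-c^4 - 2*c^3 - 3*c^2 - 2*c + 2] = -12*c^2 - 12*c - 6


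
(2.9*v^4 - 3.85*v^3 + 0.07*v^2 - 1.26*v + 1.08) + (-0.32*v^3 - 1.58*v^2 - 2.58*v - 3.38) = 2.9*v^4 - 4.17*v^3 - 1.51*v^2 - 3.84*v - 2.3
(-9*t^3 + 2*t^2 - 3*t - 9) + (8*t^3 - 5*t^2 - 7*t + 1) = -t^3 - 3*t^2 - 10*t - 8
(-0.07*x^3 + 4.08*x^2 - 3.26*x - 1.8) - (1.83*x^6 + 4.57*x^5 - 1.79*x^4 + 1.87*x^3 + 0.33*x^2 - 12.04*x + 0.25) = -1.83*x^6 - 4.57*x^5 + 1.79*x^4 - 1.94*x^3 + 3.75*x^2 + 8.78*x - 2.05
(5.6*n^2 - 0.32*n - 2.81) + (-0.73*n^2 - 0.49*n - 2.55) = 4.87*n^2 - 0.81*n - 5.36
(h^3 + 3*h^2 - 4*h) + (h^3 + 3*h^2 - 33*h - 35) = 2*h^3 + 6*h^2 - 37*h - 35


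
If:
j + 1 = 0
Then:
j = -1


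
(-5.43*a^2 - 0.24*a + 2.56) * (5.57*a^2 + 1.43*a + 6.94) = -30.2451*a^4 - 9.1017*a^3 - 23.7682*a^2 + 1.9952*a + 17.7664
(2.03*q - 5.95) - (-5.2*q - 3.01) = 7.23*q - 2.94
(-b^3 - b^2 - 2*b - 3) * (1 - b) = b^4 + b^2 + b - 3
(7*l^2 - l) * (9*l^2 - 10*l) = 63*l^4 - 79*l^3 + 10*l^2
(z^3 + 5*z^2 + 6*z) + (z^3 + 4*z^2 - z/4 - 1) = 2*z^3 + 9*z^2 + 23*z/4 - 1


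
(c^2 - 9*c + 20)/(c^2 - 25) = (c - 4)/(c + 5)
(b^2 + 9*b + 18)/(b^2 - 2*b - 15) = (b + 6)/(b - 5)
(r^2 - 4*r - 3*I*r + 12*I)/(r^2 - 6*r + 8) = (r - 3*I)/(r - 2)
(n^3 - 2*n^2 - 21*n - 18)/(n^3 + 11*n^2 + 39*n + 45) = (n^2 - 5*n - 6)/(n^2 + 8*n + 15)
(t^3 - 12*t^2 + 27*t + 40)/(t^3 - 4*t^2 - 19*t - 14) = (t^2 - 13*t + 40)/(t^2 - 5*t - 14)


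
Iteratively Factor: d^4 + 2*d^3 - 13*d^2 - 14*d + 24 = (d + 2)*(d^3 - 13*d + 12) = (d + 2)*(d + 4)*(d^2 - 4*d + 3) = (d - 1)*(d + 2)*(d + 4)*(d - 3)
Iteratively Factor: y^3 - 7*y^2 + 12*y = (y)*(y^2 - 7*y + 12) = y*(y - 4)*(y - 3)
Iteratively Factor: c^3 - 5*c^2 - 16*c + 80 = (c + 4)*(c^2 - 9*c + 20) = (c - 4)*(c + 4)*(c - 5)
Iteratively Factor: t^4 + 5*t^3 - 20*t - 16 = (t + 4)*(t^3 + t^2 - 4*t - 4) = (t + 2)*(t + 4)*(t^2 - t - 2) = (t + 1)*(t + 2)*(t + 4)*(t - 2)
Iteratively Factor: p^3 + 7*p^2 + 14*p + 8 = (p + 1)*(p^2 + 6*p + 8) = (p + 1)*(p + 4)*(p + 2)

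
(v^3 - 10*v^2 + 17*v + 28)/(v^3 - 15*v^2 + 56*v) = (v^2 - 3*v - 4)/(v*(v - 8))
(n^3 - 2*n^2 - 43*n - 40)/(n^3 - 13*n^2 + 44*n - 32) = (n^2 + 6*n + 5)/(n^2 - 5*n + 4)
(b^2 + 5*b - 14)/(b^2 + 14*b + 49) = (b - 2)/(b + 7)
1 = 1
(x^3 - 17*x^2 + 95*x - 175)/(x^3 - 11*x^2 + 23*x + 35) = (x - 5)/(x + 1)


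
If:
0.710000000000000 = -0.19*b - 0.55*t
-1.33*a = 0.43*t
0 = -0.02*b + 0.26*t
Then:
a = 0.08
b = -3.06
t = -0.24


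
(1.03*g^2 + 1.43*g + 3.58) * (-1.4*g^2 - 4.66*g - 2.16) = -1.442*g^4 - 6.8018*g^3 - 13.9006*g^2 - 19.7716*g - 7.7328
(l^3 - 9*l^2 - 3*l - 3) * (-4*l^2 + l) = -4*l^5 + 37*l^4 + 3*l^3 + 9*l^2 - 3*l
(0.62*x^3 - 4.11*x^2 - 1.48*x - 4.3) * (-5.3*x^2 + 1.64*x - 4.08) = -3.286*x^5 + 22.7998*x^4 - 1.426*x^3 + 37.1316*x^2 - 1.0136*x + 17.544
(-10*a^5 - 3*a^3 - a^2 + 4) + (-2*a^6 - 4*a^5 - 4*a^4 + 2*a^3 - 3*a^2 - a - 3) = -2*a^6 - 14*a^5 - 4*a^4 - a^3 - 4*a^2 - a + 1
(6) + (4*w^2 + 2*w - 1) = 4*w^2 + 2*w + 5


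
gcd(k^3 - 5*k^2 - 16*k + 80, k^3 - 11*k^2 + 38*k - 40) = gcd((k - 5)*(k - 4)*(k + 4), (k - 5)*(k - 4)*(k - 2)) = k^2 - 9*k + 20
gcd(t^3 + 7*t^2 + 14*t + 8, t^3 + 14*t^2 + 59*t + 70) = t + 2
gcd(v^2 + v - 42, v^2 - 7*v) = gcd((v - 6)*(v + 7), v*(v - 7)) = 1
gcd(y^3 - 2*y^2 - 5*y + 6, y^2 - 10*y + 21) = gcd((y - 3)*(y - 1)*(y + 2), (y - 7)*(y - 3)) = y - 3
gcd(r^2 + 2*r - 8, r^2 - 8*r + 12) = r - 2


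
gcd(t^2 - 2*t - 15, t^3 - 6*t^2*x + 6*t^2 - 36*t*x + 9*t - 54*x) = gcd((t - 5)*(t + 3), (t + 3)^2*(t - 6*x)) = t + 3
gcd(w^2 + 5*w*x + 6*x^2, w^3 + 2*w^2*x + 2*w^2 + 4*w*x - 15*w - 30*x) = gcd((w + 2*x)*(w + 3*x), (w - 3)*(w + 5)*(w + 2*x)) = w + 2*x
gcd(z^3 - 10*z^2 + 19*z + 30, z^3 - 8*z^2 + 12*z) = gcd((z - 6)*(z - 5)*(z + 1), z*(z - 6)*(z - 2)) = z - 6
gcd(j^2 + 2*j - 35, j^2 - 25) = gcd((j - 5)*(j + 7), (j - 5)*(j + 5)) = j - 5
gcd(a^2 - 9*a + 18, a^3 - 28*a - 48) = a - 6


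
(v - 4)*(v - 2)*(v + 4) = v^3 - 2*v^2 - 16*v + 32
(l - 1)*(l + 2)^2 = l^3 + 3*l^2 - 4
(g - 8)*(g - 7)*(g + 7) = g^3 - 8*g^2 - 49*g + 392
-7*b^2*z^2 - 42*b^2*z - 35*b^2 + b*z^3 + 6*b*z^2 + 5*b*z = (-7*b + z)*(z + 5)*(b*z + b)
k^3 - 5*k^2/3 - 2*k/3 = k*(k - 2)*(k + 1/3)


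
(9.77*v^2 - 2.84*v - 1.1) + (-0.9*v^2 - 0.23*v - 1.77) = 8.87*v^2 - 3.07*v - 2.87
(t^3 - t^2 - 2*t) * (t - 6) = t^4 - 7*t^3 + 4*t^2 + 12*t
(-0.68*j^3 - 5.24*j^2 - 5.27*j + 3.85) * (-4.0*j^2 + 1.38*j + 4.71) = 2.72*j^5 + 20.0216*j^4 + 10.646*j^3 - 47.353*j^2 - 19.5087*j + 18.1335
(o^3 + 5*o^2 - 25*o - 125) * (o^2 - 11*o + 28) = o^5 - 6*o^4 - 52*o^3 + 290*o^2 + 675*o - 3500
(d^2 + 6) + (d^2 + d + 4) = 2*d^2 + d + 10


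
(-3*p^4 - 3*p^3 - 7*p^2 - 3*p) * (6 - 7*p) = 21*p^5 + 3*p^4 + 31*p^3 - 21*p^2 - 18*p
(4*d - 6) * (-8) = 48 - 32*d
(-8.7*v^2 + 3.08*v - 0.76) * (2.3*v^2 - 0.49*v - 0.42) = -20.01*v^4 + 11.347*v^3 + 0.396799999999999*v^2 - 0.9212*v + 0.3192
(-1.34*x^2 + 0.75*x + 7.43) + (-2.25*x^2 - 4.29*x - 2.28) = -3.59*x^2 - 3.54*x + 5.15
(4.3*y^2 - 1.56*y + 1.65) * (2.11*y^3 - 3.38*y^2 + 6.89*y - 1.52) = 9.073*y^5 - 17.8256*y^4 + 38.3813*y^3 - 22.8614*y^2 + 13.7397*y - 2.508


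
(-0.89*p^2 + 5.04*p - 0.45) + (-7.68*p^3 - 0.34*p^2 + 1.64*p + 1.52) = -7.68*p^3 - 1.23*p^2 + 6.68*p + 1.07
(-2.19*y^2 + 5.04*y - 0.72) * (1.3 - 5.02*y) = 10.9938*y^3 - 28.1478*y^2 + 10.1664*y - 0.936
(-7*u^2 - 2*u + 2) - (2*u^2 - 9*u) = -9*u^2 + 7*u + 2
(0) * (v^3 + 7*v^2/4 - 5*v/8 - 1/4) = 0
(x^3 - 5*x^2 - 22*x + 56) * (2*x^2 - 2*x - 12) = 2*x^5 - 12*x^4 - 46*x^3 + 216*x^2 + 152*x - 672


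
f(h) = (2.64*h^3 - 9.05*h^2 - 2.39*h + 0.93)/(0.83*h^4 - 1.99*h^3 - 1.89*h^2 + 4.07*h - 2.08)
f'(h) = (7.92*h^2 - 18.1*h - 2.39)/(0.83*h^4 - 1.99*h^3 - 1.89*h^2 + 4.07*h - 2.08) + (-3.32*h^3 + 5.97*h^2 + 3.78*h - 4.07)*(2.64*h^3 - 9.05*h^2 - 2.39*h + 0.93)/(0.83*h^4 - 1.99*h^3 - 1.89*h^2 + 4.07*h - 2.08)^2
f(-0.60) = 0.31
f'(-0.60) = -2.19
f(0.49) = 2.90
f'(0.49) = 17.59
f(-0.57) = 0.25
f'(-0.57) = -2.10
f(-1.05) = 1.87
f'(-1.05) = -5.82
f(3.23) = -0.84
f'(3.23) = 3.86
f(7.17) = 0.35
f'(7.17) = -0.03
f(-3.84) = -1.10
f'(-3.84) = -0.40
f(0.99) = 7.47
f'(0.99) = -4.49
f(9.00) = 0.30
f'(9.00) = -0.03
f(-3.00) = -1.61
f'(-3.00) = -0.93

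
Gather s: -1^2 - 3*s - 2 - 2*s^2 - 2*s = -2*s^2 - 5*s - 3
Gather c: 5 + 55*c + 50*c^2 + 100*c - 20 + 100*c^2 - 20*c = 150*c^2 + 135*c - 15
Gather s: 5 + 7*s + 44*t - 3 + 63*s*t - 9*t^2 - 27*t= s*(63*t + 7) - 9*t^2 + 17*t + 2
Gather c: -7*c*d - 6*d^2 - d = -7*c*d - 6*d^2 - d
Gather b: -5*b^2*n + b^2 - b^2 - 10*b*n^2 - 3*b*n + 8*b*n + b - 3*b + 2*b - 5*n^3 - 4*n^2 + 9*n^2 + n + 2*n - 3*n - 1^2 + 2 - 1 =-5*b^2*n + b*(-10*n^2 + 5*n) - 5*n^3 + 5*n^2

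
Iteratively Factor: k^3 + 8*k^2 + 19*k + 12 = (k + 3)*(k^2 + 5*k + 4) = (k + 3)*(k + 4)*(k + 1)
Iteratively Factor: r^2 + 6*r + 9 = (r + 3)*(r + 3)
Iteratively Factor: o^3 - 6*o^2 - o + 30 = (o + 2)*(o^2 - 8*o + 15) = (o - 3)*(o + 2)*(o - 5)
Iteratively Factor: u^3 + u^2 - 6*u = (u - 2)*(u^2 + 3*u) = u*(u - 2)*(u + 3)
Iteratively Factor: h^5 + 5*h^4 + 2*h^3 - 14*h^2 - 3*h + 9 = (h - 1)*(h^4 + 6*h^3 + 8*h^2 - 6*h - 9) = (h - 1)*(h + 3)*(h^3 + 3*h^2 - h - 3) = (h - 1)^2*(h + 3)*(h^2 + 4*h + 3) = (h - 1)^2*(h + 3)^2*(h + 1)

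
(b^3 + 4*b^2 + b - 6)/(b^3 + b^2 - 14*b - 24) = (b - 1)/(b - 4)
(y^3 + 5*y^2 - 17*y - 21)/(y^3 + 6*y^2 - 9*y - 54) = (y^2 + 8*y + 7)/(y^2 + 9*y + 18)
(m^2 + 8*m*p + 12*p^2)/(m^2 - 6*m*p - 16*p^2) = (-m - 6*p)/(-m + 8*p)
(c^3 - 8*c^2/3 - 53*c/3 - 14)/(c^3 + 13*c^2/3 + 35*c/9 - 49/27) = 9*(c^2 - 5*c - 6)/(9*c^2 + 18*c - 7)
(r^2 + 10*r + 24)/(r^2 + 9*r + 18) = (r + 4)/(r + 3)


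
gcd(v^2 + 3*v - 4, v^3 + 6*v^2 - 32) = v + 4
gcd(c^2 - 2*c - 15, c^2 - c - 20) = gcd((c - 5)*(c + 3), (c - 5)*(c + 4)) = c - 5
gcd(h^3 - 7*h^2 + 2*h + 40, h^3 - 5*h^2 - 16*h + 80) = h^2 - 9*h + 20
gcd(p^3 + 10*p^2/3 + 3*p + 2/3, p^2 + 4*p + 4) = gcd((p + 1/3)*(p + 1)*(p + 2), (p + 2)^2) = p + 2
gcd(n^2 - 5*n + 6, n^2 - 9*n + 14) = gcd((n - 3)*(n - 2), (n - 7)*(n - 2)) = n - 2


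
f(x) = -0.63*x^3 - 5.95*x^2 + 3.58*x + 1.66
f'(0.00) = 3.58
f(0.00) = 1.66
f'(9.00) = -256.61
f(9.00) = -907.34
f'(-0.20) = 5.88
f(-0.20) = 0.71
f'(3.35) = -57.50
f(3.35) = -76.81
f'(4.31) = -82.82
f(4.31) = -143.88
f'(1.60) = -20.30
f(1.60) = -10.42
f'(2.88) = -46.37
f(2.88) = -52.43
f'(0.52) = -3.12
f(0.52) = 1.82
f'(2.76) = -43.66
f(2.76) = -47.03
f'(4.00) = -74.26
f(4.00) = -119.54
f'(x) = -1.89*x^2 - 11.9*x + 3.58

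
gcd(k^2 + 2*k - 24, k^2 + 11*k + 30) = k + 6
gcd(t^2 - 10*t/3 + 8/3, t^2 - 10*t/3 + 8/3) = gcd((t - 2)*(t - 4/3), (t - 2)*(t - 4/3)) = t^2 - 10*t/3 + 8/3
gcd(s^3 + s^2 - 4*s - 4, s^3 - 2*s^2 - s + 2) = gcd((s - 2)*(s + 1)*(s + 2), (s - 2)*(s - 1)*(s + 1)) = s^2 - s - 2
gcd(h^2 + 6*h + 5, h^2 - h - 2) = h + 1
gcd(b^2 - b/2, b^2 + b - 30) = 1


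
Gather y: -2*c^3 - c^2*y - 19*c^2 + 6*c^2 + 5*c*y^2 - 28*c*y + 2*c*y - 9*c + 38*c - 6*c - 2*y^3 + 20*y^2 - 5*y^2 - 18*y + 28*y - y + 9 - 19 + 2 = -2*c^3 - 13*c^2 + 23*c - 2*y^3 + y^2*(5*c + 15) + y*(-c^2 - 26*c + 9) - 8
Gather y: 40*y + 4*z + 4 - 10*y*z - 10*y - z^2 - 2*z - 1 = y*(30 - 10*z) - z^2 + 2*z + 3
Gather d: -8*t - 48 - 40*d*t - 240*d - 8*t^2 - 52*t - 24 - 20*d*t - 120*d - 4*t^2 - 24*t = d*(-60*t - 360) - 12*t^2 - 84*t - 72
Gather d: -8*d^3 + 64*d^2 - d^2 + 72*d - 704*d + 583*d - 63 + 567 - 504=-8*d^3 + 63*d^2 - 49*d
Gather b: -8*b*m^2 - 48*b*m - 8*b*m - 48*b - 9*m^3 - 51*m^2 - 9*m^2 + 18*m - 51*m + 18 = b*(-8*m^2 - 56*m - 48) - 9*m^3 - 60*m^2 - 33*m + 18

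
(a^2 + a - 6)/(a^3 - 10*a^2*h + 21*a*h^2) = (a^2 + a - 6)/(a*(a^2 - 10*a*h + 21*h^2))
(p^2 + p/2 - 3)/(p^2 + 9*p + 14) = (p - 3/2)/(p + 7)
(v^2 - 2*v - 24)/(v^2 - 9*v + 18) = (v + 4)/(v - 3)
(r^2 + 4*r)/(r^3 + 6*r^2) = (r + 4)/(r*(r + 6))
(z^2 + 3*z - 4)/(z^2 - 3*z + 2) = (z + 4)/(z - 2)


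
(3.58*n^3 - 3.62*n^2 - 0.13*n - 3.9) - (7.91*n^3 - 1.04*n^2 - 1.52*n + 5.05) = -4.33*n^3 - 2.58*n^2 + 1.39*n - 8.95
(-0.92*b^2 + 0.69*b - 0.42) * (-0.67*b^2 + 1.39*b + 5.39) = 0.6164*b^4 - 1.7411*b^3 - 3.7183*b^2 + 3.1353*b - 2.2638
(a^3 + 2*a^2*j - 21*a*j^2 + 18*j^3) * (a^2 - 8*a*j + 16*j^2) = a^5 - 6*a^4*j - 21*a^3*j^2 + 218*a^2*j^3 - 480*a*j^4 + 288*j^5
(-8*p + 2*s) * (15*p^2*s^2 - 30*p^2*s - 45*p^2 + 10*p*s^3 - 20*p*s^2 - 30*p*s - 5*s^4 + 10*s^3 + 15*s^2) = -120*p^3*s^2 + 240*p^3*s + 360*p^3 - 50*p^2*s^3 + 100*p^2*s^2 + 150*p^2*s + 60*p*s^4 - 120*p*s^3 - 180*p*s^2 - 10*s^5 + 20*s^4 + 30*s^3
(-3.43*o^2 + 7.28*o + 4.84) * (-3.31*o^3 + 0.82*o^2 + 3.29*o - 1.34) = 11.3533*o^5 - 26.9094*o^4 - 21.3355*o^3 + 32.5162*o^2 + 6.1684*o - 6.4856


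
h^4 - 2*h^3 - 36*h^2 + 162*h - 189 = (h - 3)^3*(h + 7)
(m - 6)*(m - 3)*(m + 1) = m^3 - 8*m^2 + 9*m + 18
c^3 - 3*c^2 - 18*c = c*(c - 6)*(c + 3)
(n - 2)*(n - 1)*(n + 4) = n^3 + n^2 - 10*n + 8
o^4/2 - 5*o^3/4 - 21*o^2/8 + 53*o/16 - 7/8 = (o/2 + 1)*(o - 7/2)*(o - 1/2)^2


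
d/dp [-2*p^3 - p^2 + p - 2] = -6*p^2 - 2*p + 1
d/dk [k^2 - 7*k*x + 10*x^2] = 2*k - 7*x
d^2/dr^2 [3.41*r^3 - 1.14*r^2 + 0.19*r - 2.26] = 20.46*r - 2.28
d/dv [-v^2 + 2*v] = 2 - 2*v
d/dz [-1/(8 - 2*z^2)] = -z/(z^2 - 4)^2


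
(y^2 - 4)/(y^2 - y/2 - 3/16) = 16*(4 - y^2)/(-16*y^2 + 8*y + 3)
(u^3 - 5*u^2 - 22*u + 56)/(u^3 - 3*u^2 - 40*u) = (-u^3 + 5*u^2 + 22*u - 56)/(u*(-u^2 + 3*u + 40))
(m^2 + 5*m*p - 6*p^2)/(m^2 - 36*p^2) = (-m + p)/(-m + 6*p)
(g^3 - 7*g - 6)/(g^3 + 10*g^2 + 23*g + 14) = (g - 3)/(g + 7)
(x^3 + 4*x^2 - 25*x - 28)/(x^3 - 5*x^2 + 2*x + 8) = (x + 7)/(x - 2)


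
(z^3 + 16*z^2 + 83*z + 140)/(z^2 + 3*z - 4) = (z^2 + 12*z + 35)/(z - 1)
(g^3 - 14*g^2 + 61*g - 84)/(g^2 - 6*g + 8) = (g^2 - 10*g + 21)/(g - 2)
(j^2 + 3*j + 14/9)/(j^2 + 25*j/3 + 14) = (j + 2/3)/(j + 6)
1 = 1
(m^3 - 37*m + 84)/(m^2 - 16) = (m^2 + 4*m - 21)/(m + 4)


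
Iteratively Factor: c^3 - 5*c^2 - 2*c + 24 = (c - 3)*(c^2 - 2*c - 8) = (c - 4)*(c - 3)*(c + 2)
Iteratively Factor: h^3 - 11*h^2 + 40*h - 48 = (h - 3)*(h^2 - 8*h + 16) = (h - 4)*(h - 3)*(h - 4)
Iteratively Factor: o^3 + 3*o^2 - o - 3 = (o - 1)*(o^2 + 4*o + 3) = (o - 1)*(o + 3)*(o + 1)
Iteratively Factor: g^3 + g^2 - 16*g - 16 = (g - 4)*(g^2 + 5*g + 4) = (g - 4)*(g + 1)*(g + 4)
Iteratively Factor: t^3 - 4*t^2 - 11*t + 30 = (t - 2)*(t^2 - 2*t - 15) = (t - 5)*(t - 2)*(t + 3)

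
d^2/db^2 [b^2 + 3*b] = 2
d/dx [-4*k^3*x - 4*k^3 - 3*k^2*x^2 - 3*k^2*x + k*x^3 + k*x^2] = k*(-4*k^2 - 6*k*x - 3*k + 3*x^2 + 2*x)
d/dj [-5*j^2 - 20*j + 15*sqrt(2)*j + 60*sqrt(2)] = -10*j - 20 + 15*sqrt(2)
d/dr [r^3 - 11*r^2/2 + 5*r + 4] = 3*r^2 - 11*r + 5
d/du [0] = 0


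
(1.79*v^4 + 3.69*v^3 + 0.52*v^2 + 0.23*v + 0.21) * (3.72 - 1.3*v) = -2.327*v^5 + 1.8618*v^4 + 13.0508*v^3 + 1.6354*v^2 + 0.5826*v + 0.7812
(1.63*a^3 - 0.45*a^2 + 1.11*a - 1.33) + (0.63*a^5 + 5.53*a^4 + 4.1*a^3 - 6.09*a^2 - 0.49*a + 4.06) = 0.63*a^5 + 5.53*a^4 + 5.73*a^3 - 6.54*a^2 + 0.62*a + 2.73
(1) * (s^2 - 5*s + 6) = s^2 - 5*s + 6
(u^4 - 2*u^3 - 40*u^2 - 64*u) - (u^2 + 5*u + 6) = u^4 - 2*u^3 - 41*u^2 - 69*u - 6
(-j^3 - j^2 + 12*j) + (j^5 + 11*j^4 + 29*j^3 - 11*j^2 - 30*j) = j^5 + 11*j^4 + 28*j^3 - 12*j^2 - 18*j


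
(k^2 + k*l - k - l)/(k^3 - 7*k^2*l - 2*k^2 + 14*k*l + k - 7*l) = (k + l)/(k^2 - 7*k*l - k + 7*l)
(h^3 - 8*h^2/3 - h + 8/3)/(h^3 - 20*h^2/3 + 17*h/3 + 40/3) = (h - 1)/(h - 5)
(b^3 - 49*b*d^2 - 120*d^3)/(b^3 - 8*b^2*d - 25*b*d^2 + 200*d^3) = (b + 3*d)/(b - 5*d)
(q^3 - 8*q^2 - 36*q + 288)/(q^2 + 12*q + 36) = (q^2 - 14*q + 48)/(q + 6)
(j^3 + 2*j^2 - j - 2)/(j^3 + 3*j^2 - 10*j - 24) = (j^2 - 1)/(j^2 + j - 12)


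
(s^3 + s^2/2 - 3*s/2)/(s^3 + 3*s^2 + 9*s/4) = 2*(s - 1)/(2*s + 3)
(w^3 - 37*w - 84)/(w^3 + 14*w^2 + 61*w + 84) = (w - 7)/(w + 7)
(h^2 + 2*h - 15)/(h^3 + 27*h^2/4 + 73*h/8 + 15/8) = 8*(h - 3)/(8*h^2 + 14*h + 3)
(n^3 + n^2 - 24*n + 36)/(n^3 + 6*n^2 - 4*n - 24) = (n - 3)/(n + 2)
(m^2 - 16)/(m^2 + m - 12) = (m - 4)/(m - 3)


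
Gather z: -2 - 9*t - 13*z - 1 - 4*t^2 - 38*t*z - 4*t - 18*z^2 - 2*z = -4*t^2 - 13*t - 18*z^2 + z*(-38*t - 15) - 3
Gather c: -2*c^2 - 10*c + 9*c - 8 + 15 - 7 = -2*c^2 - c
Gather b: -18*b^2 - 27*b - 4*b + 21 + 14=-18*b^2 - 31*b + 35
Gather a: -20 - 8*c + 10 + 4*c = -4*c - 10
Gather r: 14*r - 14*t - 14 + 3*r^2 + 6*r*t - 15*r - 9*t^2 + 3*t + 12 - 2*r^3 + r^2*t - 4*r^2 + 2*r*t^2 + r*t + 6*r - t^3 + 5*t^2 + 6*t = -2*r^3 + r^2*(t - 1) + r*(2*t^2 + 7*t + 5) - t^3 - 4*t^2 - 5*t - 2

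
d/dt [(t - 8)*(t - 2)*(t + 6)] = 3*t^2 - 8*t - 44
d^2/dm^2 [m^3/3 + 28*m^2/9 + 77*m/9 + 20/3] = 2*m + 56/9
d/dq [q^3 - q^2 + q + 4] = 3*q^2 - 2*q + 1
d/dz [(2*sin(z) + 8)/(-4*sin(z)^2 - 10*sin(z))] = 2*(cos(z) + 8/tan(z) + 10*cos(z)/sin(z)^2)/(2*sin(z) + 5)^2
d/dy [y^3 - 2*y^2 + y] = 3*y^2 - 4*y + 1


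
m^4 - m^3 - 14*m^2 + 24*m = m*(m - 3)*(m - 2)*(m + 4)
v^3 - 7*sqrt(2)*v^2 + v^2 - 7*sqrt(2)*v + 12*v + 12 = (v + 1)*(v - 6*sqrt(2))*(v - sqrt(2))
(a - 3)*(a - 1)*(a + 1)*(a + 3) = a^4 - 10*a^2 + 9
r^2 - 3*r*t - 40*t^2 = (r - 8*t)*(r + 5*t)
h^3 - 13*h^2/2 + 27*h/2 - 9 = (h - 3)*(h - 2)*(h - 3/2)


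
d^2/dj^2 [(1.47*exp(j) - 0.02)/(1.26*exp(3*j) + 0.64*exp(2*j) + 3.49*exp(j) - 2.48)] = (9.33508800000001*exp(6*j) + 3.270456*exp(5*j) - 25.432008*exp(4*j) + 56.222872*exp(3*j) + 13.302624*exp(2*j) + 12.352566*exp(j) + 8.867984)*exp(j)/(2.000376*exp(9*j) + 3.048192*exp(8*j) + 18.17046*exp(7*j) + 5.336416*exp(6*j) + 38.330058*exp(5*j) - 45.094944*exp(4*j) + 32.521093*exp(3*j) - 78.811176*exp(2*j) + 64.394688*exp(j) - 15.252992)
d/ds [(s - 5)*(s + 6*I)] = 2*s - 5 + 6*I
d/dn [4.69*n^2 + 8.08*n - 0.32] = 9.38*n + 8.08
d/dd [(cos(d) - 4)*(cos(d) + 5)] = -sin(d) - sin(2*d)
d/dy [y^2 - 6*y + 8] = 2*y - 6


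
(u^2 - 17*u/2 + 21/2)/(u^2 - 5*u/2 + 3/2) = (u - 7)/(u - 1)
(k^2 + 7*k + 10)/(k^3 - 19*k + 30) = (k + 2)/(k^2 - 5*k + 6)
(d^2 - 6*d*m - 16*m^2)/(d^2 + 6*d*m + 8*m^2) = (d - 8*m)/(d + 4*m)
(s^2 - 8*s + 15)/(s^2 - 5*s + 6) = (s - 5)/(s - 2)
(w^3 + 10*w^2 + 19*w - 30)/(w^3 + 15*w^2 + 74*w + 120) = (w - 1)/(w + 4)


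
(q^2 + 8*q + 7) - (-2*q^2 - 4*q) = 3*q^2 + 12*q + 7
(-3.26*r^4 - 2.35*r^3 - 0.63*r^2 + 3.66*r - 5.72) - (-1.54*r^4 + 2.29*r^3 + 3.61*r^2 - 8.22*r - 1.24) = -1.72*r^4 - 4.64*r^3 - 4.24*r^2 + 11.88*r - 4.48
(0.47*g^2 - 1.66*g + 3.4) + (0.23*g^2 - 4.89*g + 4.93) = 0.7*g^2 - 6.55*g + 8.33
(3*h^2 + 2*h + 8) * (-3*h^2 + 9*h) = -9*h^4 + 21*h^3 - 6*h^2 + 72*h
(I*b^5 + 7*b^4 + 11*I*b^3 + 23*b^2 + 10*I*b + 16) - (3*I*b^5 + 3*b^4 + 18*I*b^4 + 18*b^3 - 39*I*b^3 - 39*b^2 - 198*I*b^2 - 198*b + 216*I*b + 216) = -2*I*b^5 + 4*b^4 - 18*I*b^4 - 18*b^3 + 50*I*b^3 + 62*b^2 + 198*I*b^2 + 198*b - 206*I*b - 200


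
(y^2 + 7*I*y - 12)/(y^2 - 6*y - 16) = (-y^2 - 7*I*y + 12)/(-y^2 + 6*y + 16)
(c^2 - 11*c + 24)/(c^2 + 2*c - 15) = (c - 8)/(c + 5)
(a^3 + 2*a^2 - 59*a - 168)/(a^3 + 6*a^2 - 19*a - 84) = (a - 8)/(a - 4)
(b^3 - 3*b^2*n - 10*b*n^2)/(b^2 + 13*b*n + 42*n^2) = b*(b^2 - 3*b*n - 10*n^2)/(b^2 + 13*b*n + 42*n^2)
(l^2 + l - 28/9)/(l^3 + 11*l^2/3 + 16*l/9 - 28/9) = (3*l - 4)/(3*l^2 + 4*l - 4)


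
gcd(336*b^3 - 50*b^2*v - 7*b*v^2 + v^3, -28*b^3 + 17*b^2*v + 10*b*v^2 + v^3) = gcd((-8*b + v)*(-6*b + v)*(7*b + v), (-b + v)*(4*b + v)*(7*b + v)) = 7*b + v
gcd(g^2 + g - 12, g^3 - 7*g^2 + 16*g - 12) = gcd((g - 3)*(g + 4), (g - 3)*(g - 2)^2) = g - 3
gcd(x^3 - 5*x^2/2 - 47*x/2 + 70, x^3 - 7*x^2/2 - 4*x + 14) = x - 7/2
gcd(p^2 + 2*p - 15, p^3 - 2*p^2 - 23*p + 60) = p^2 + 2*p - 15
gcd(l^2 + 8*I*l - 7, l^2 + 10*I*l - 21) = l + 7*I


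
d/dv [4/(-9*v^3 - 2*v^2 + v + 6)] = 4*(27*v^2 + 4*v - 1)/(9*v^3 + 2*v^2 - v - 6)^2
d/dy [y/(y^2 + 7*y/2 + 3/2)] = 2*(3 - 2*y^2)/(4*y^4 + 28*y^3 + 61*y^2 + 42*y + 9)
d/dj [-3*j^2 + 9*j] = 9 - 6*j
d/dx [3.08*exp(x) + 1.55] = 3.08*exp(x)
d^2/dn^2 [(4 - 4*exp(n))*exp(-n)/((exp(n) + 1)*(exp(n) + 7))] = 4*(-4*exp(5*n) - 15*exp(4*n) + 52*exp(3*n) + 326*exp(2*n) + 168*exp(n) + 49)*exp(-n)/(exp(6*n) + 24*exp(5*n) + 213*exp(4*n) + 848*exp(3*n) + 1491*exp(2*n) + 1176*exp(n) + 343)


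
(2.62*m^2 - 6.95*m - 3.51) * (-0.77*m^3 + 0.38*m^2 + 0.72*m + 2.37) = -2.0174*m^5 + 6.3471*m^4 + 1.9481*m^3 - 0.128399999999999*m^2 - 18.9987*m - 8.3187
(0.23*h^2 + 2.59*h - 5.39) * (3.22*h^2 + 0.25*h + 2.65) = 0.7406*h^4 + 8.3973*h^3 - 16.0988*h^2 + 5.516*h - 14.2835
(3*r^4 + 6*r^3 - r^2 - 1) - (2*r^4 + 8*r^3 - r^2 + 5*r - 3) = r^4 - 2*r^3 - 5*r + 2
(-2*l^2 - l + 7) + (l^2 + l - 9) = -l^2 - 2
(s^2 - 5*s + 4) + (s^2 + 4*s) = 2*s^2 - s + 4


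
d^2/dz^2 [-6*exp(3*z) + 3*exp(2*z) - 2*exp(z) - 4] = (-54*exp(2*z) + 12*exp(z) - 2)*exp(z)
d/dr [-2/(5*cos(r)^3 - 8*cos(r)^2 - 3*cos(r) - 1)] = 2*(-15*cos(r)^2 + 16*cos(r) + 3)*sin(r)/(-5*cos(r)^3 + 8*cos(r)^2 + 3*cos(r) + 1)^2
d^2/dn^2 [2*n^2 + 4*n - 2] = 4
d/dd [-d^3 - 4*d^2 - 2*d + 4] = -3*d^2 - 8*d - 2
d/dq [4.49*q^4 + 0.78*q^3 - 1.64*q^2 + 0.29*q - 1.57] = 17.96*q^3 + 2.34*q^2 - 3.28*q + 0.29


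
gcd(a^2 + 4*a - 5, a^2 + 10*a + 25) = a + 5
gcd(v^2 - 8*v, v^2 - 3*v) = v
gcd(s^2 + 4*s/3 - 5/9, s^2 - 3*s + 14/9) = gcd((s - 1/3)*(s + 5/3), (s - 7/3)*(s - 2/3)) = 1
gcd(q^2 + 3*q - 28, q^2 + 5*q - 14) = q + 7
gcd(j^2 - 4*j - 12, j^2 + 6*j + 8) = j + 2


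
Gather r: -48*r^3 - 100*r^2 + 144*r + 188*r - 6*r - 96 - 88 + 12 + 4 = -48*r^3 - 100*r^2 + 326*r - 168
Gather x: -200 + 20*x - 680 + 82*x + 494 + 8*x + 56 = 110*x - 330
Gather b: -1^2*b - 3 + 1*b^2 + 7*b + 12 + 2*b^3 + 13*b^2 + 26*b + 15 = 2*b^3 + 14*b^2 + 32*b + 24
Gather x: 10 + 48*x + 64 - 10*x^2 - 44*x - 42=-10*x^2 + 4*x + 32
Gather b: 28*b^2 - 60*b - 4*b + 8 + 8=28*b^2 - 64*b + 16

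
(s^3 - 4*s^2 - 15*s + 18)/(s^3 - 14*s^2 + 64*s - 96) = (s^2 + 2*s - 3)/(s^2 - 8*s + 16)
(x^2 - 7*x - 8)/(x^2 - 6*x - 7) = (x - 8)/(x - 7)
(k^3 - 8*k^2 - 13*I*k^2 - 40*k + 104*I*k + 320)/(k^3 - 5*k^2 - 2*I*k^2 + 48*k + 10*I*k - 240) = (k^2 - k*(8 + 5*I) + 40*I)/(k^2 + k*(-5 + 6*I) - 30*I)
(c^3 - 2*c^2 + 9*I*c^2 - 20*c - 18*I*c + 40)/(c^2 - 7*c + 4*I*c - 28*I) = (c^2 + c*(-2 + 5*I) - 10*I)/(c - 7)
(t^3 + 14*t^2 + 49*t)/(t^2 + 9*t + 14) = t*(t + 7)/(t + 2)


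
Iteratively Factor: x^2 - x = (x - 1)*(x)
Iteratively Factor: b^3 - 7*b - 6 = (b + 1)*(b^2 - b - 6) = (b + 1)*(b + 2)*(b - 3)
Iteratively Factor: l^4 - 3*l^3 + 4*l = (l)*(l^3 - 3*l^2 + 4) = l*(l + 1)*(l^2 - 4*l + 4) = l*(l - 2)*(l + 1)*(l - 2)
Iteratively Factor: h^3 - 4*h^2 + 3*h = (h - 1)*(h^2 - 3*h) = (h - 3)*(h - 1)*(h)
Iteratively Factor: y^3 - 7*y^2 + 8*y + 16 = (y + 1)*(y^2 - 8*y + 16) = (y - 4)*(y + 1)*(y - 4)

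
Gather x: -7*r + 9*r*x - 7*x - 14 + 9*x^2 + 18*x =-7*r + 9*x^2 + x*(9*r + 11) - 14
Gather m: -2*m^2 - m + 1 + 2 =-2*m^2 - m + 3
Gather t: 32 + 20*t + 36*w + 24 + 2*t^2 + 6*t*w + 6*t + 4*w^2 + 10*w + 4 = 2*t^2 + t*(6*w + 26) + 4*w^2 + 46*w + 60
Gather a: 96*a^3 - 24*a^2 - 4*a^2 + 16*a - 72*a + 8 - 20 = 96*a^3 - 28*a^2 - 56*a - 12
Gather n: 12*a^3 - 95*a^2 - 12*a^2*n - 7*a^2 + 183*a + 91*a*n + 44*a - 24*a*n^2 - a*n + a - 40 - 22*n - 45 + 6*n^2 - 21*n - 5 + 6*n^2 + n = 12*a^3 - 102*a^2 + 228*a + n^2*(12 - 24*a) + n*(-12*a^2 + 90*a - 42) - 90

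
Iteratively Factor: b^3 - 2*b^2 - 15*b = (b - 5)*(b^2 + 3*b) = b*(b - 5)*(b + 3)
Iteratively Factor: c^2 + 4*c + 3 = (c + 1)*(c + 3)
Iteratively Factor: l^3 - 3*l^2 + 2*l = (l - 1)*(l^2 - 2*l) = (l - 2)*(l - 1)*(l)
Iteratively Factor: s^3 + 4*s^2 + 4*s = (s + 2)*(s^2 + 2*s) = (s + 2)^2*(s)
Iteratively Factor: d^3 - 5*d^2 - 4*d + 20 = (d + 2)*(d^2 - 7*d + 10) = (d - 2)*(d + 2)*(d - 5)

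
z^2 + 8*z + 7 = (z + 1)*(z + 7)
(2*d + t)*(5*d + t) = 10*d^2 + 7*d*t + t^2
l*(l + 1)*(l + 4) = l^3 + 5*l^2 + 4*l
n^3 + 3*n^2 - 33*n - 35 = (n - 5)*(n + 1)*(n + 7)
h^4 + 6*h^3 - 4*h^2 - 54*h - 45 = (h - 3)*(h + 1)*(h + 3)*(h + 5)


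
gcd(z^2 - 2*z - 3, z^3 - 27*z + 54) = z - 3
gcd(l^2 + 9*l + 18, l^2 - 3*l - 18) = l + 3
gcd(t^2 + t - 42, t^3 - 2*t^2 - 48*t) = 1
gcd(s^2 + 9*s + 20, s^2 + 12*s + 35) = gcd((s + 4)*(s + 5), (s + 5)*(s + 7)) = s + 5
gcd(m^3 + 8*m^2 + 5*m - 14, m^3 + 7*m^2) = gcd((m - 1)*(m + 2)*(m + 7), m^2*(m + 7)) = m + 7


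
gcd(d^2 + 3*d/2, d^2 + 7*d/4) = d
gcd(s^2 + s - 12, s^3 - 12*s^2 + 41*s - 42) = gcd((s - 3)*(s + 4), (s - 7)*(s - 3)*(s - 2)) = s - 3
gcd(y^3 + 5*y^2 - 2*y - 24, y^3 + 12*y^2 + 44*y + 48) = y + 4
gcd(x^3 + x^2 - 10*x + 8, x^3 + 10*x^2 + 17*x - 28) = x^2 + 3*x - 4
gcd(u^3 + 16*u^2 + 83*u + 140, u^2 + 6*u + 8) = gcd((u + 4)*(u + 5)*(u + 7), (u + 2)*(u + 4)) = u + 4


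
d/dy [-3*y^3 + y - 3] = 1 - 9*y^2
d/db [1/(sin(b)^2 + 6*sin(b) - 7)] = -2*(sin(b) + 3)*cos(b)/(sin(b)^2 + 6*sin(b) - 7)^2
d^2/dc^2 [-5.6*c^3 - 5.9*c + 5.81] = -33.6*c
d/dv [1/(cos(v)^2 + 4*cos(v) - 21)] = 2*(cos(v) + 2)*sin(v)/(cos(v)^2 + 4*cos(v) - 21)^2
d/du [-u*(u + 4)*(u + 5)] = -3*u^2 - 18*u - 20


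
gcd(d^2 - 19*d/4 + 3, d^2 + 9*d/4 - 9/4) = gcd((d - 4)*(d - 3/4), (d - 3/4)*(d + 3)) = d - 3/4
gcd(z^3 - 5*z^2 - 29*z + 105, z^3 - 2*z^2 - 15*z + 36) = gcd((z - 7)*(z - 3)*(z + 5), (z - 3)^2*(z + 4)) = z - 3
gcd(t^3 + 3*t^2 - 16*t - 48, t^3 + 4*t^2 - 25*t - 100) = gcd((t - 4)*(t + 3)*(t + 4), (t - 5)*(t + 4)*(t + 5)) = t + 4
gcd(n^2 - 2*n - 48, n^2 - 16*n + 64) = n - 8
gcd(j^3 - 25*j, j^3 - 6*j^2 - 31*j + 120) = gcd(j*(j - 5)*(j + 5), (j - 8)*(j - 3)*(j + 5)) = j + 5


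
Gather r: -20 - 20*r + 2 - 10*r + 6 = -30*r - 12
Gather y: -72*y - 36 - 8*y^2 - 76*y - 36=-8*y^2 - 148*y - 72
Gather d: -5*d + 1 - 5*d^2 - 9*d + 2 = -5*d^2 - 14*d + 3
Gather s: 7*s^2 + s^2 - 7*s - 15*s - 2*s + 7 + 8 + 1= 8*s^2 - 24*s + 16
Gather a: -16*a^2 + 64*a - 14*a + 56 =-16*a^2 + 50*a + 56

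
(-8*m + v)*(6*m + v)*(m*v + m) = -48*m^3*v - 48*m^3 - 2*m^2*v^2 - 2*m^2*v + m*v^3 + m*v^2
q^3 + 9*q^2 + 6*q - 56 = (q - 2)*(q + 4)*(q + 7)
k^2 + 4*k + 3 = (k + 1)*(k + 3)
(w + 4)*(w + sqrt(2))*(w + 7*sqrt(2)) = w^3 + 4*w^2 + 8*sqrt(2)*w^2 + 14*w + 32*sqrt(2)*w + 56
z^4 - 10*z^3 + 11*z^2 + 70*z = z*(z - 7)*(z - 5)*(z + 2)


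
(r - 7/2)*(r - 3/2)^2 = r^3 - 13*r^2/2 + 51*r/4 - 63/8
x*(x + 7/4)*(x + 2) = x^3 + 15*x^2/4 + 7*x/2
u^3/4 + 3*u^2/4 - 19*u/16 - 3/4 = (u/4 + 1)*(u - 3/2)*(u + 1/2)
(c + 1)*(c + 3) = c^2 + 4*c + 3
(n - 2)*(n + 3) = n^2 + n - 6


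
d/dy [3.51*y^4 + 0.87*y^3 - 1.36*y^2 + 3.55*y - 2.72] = 14.04*y^3 + 2.61*y^2 - 2.72*y + 3.55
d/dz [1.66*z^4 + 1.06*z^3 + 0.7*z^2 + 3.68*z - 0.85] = 6.64*z^3 + 3.18*z^2 + 1.4*z + 3.68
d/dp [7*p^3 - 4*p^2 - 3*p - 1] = 21*p^2 - 8*p - 3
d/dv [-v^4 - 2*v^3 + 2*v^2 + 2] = 2*v*(-2*v^2 - 3*v + 2)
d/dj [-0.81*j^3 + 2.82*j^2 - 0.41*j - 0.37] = -2.43*j^2 + 5.64*j - 0.41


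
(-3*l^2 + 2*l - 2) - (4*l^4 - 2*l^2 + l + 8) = -4*l^4 - l^2 + l - 10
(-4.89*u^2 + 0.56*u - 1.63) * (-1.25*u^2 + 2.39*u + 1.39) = 6.1125*u^4 - 12.3871*u^3 - 3.4212*u^2 - 3.1173*u - 2.2657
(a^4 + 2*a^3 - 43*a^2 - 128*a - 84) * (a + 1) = a^5 + 3*a^4 - 41*a^3 - 171*a^2 - 212*a - 84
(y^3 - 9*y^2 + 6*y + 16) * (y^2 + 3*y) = y^5 - 6*y^4 - 21*y^3 + 34*y^2 + 48*y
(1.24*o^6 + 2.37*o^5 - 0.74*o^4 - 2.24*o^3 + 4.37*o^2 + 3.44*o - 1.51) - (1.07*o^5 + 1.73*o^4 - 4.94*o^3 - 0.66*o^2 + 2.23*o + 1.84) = 1.24*o^6 + 1.3*o^5 - 2.47*o^4 + 2.7*o^3 + 5.03*o^2 + 1.21*o - 3.35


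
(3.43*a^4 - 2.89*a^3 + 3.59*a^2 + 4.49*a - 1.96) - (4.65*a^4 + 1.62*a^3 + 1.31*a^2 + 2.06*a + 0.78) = -1.22*a^4 - 4.51*a^3 + 2.28*a^2 + 2.43*a - 2.74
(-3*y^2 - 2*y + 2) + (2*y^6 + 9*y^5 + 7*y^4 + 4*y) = 2*y^6 + 9*y^5 + 7*y^4 - 3*y^2 + 2*y + 2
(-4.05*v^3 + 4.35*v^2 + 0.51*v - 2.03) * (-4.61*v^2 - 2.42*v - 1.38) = 18.6705*v^5 - 10.2525*v^4 - 7.2891*v^3 + 2.1211*v^2 + 4.2088*v + 2.8014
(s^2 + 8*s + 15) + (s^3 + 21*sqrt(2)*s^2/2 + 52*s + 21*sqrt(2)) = s^3 + s^2 + 21*sqrt(2)*s^2/2 + 60*s + 15 + 21*sqrt(2)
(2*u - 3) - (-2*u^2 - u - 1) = 2*u^2 + 3*u - 2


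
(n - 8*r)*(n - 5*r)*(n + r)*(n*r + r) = n^4*r - 12*n^3*r^2 + n^3*r + 27*n^2*r^3 - 12*n^2*r^2 + 40*n*r^4 + 27*n*r^3 + 40*r^4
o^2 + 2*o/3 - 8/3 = (o - 4/3)*(o + 2)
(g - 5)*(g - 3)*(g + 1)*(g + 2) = g^4 - 5*g^3 - 7*g^2 + 29*g + 30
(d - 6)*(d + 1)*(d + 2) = d^3 - 3*d^2 - 16*d - 12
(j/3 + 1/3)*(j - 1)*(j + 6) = j^3/3 + 2*j^2 - j/3 - 2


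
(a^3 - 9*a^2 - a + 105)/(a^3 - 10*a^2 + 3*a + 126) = (a - 5)/(a - 6)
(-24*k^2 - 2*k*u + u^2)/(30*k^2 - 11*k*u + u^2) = (4*k + u)/(-5*k + u)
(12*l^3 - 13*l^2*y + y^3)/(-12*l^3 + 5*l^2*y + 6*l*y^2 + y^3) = (-3*l + y)/(3*l + y)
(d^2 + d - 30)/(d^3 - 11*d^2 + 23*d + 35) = (d + 6)/(d^2 - 6*d - 7)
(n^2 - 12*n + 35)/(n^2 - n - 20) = (n - 7)/(n + 4)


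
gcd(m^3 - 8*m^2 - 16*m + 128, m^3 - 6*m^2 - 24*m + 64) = m^2 - 4*m - 32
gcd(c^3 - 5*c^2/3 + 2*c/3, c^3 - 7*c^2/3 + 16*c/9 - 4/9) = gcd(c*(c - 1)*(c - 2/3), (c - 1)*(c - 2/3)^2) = c^2 - 5*c/3 + 2/3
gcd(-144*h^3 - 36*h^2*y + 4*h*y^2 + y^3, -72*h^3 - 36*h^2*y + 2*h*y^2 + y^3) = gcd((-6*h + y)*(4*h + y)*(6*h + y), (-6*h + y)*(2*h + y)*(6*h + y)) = -36*h^2 + y^2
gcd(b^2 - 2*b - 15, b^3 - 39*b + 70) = b - 5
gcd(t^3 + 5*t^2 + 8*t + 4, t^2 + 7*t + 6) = t + 1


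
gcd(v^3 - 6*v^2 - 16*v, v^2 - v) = v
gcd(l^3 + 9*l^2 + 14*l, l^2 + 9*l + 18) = 1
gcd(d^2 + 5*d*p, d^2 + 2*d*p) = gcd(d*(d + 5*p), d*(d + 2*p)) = d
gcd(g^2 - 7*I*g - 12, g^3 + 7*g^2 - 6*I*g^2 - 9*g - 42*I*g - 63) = g - 3*I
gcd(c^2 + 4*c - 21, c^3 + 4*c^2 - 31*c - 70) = c + 7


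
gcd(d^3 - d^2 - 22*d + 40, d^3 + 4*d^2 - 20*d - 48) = d - 4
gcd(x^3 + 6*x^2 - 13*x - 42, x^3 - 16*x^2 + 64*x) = 1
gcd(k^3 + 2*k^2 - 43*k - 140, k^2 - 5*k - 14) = k - 7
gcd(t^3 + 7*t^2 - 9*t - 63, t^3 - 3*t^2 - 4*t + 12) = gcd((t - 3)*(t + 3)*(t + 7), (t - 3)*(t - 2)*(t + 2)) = t - 3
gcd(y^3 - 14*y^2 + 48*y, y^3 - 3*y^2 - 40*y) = y^2 - 8*y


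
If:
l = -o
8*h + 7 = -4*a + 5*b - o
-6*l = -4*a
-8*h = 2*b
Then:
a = -3*o/2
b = 1 - 5*o/7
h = 5*o/28 - 1/4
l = -o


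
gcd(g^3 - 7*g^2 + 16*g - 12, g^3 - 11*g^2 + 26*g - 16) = g - 2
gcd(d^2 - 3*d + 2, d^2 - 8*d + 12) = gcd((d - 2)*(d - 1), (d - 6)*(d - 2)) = d - 2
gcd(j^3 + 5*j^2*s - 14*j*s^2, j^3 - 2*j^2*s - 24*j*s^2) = j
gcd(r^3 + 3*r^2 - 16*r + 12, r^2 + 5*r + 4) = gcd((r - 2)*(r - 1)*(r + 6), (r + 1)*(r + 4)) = 1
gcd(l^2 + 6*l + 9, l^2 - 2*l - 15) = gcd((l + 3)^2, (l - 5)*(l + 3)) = l + 3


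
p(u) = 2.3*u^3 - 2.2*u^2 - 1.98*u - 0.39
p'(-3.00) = 73.32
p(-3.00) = -76.35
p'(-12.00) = 1044.42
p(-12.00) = -4267.83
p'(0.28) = -2.67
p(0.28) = -1.07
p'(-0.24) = -0.53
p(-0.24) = -0.07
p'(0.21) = -2.60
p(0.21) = -0.88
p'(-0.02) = -1.89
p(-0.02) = -0.35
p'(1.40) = 5.38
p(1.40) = -1.16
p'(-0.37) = 0.59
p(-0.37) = -0.08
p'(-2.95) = 71.05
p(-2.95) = -72.74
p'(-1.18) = 12.82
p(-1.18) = -4.90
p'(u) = 6.9*u^2 - 4.4*u - 1.98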